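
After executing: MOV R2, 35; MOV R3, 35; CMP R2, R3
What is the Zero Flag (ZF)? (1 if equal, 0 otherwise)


Register state trace:
  MOV R2, 35  → R2 = 35
  MOV R3, 35  → R3 = 35
  CMP R2, R3  → computes 35 - 35 = 0
  Result is zero, so values are equal
ZF = 1

1


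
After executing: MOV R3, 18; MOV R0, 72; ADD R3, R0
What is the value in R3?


Register state trace:
  MOV R3, 18  → R3 = 18
  MOV R0, 72  → R0 = 72
  ADD R3, R0  → R3 = 18 + 72 = 90
Final: R3 = 90

90


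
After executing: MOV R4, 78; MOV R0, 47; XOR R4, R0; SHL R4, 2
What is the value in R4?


Register state trace:
  MOV R4, 78  → R4 = 78 (0b01001110)
  MOV R0, 47  → R0 = 47 (0b00101111)
  XOR R4, R0  → R4 = 78 XOR 47 = 97 (0b01100001)
  SHL R4, 2  → R4 = 97 << 2 = 388
Final: R4 = 388

388


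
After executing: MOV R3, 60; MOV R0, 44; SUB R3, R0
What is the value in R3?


Register state trace:
  MOV R3, 60  → R3 = 60
  MOV R0, 44  → R0 = 44
  SUB R3, R0  → R3 = 60 - 44 = 16
Final: R3 = 16

16


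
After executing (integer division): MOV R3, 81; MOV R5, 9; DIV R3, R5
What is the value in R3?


Register state trace:
  MOV R3, 81  → R3 = 81
  MOV R5, 9  → R5 = 9
  DIV R3, R5  → R3 = 81 // 9 = 9
Final: R3 = 9

9


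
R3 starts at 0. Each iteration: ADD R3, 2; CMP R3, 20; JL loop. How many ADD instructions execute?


Loop trace (R3 starts at 0, target 20, step 2):
  ADD #1: R3 = 0 + 2 = 2  → 2 < 20, loop
  ADD #2: R3 = 2 + 2 = 4  → 4 < 20, loop
  ADD #3: R3 = 4 + 2 = 6  → 6 < 20, loop
  ADD #4: R3 = 6 + 2 = 8  → 8 < 20, loop
  ADD #5: R3 = 8 + 2 = 10  → 10 < 20, loop
  ADD #6: R3 = 10 + 2 = 12  → 12 < 20, loop
  ADD #7: R3 = 12 + 2 = 14  → 14 < 20, loop
  ADD #8: R3 = 14 + 2 = 16  → 16 < 20, loop
  ADD #9: R3 = 16 + 2 = 18  → 18 < 20, loop
  ADD #10: R3 = 18 + 2 = 20  → 20 >= 20, exit
Total ADD instructions: 10

10


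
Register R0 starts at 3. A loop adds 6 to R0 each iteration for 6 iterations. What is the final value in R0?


Starting value: R0 = 3
  Iter 1: R0 = 3 + 6 = 9
  Iter 2: R0 = 9 + 6 = 15
  Iter 3: R0 = 15 + 6 = 21
  Iter 4: R0 = 21 + 6 = 27
  Iter 5: R0 = 27 + 6 = 33
  Iter 6: R0 = 33 + 6 = 39
Final: R0 = 39

39


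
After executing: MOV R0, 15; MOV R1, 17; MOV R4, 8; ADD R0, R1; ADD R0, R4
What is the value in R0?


Register state trace:
  MOV R0, 15  → R0 = 15
  MOV R1, 17  → R1 = 17
  MOV R4, 8  → R4 = 8
  ADD R0, R1  → R0 = 15 + 17 = 32
  ADD R0, R4  → R0 = 32 + 8 = 40
Final: R0 = 40

40


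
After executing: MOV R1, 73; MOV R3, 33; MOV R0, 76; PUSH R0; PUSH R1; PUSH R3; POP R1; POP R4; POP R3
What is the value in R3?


Stack trace (top is rightmost):
  MOV R1, 73  → R1 = 73
  MOV R3, 33  → R3 = 33
  MOV R0, 76  → R0 = 76
  PUSH R0  → stack: [76]
  PUSH R1  → stack: [76, 73]
  PUSH R3  → stack: [76, 73, 33]
  POP R1  → R1 = 33, stack: [76, 73]
  POP R4  → R4 = 73, stack: [76]
  POP R3  → R3 = 76, stack: []
Final: R3 = 76

76


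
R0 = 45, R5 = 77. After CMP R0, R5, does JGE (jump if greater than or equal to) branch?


Trace:
  R0 = 45, R5 = 77
  CMP R0, R5  → compares 45 vs 77
  JGE checks: is 45 greater than or equal to 77?
  45 < 77, so condition is false
Branch taken: No

No


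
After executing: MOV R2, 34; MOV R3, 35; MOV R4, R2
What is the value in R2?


Register state trace:
  MOV R2, 34  → R2 = 34
  MOV R3, 35  → R3 = 35
  MOV R4, R2  → R4 = 34
Final: R2 = 34

34


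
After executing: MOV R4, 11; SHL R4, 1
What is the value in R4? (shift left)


Register state trace:
  MOV R4, 11  → R4 = 11
  SHL R4, 1  → R4 = 11 << 1 = 11 * 2^1 = 22
Final: R4 = 22

22


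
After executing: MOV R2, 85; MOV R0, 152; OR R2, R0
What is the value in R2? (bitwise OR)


Register state trace:
  MOV R2, 85  → R2 = 85 (0b01010101)
  MOV R0, 152  → R0 = 152 (0b10011000)
  OR R2, R0   → R2 = 85 OR 152 = 221 (0b11011101)
Final: R2 = 221

221


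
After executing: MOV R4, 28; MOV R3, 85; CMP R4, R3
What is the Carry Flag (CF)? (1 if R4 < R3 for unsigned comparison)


Register state trace:
  MOV R4, 28  → R4 = 28
  MOV R3, 85  → R3 = 85
  CMP R4, R3  → unsigned 28 - 85: borrow occurs
  28 < 85, so CF = 1
CF = 1

1


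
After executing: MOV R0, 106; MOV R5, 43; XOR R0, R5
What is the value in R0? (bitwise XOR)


Register state trace:
  MOV R0, 106  → R0 = 106 (0b01101010)
  MOV R5, 43  → R5 = 43 (0b00101011)
  XOR R0, R5  → R0 = 106 XOR 43 = 65 (0b01000001)
Final: R0 = 65

65


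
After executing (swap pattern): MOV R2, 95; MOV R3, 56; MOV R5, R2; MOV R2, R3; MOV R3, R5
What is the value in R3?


Register state trace (swap pattern):
  MOV R2, 95  → R2 = 95
  MOV R3, 56  → R3 = 56
  MOV R5, R2  → R5 = 95  (save R2)
  MOV R2, R3  → R2 = 56  (R2 gets R3's value)
  MOV R3, R5  → R3 = 95  (R3 gets saved value)
Final: R3 = 95

95


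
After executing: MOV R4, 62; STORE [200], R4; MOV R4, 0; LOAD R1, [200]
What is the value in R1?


Register and memory trace:
  MOV R4, 62  → R4 = 62
  STORE [200], R4  → mem[200] = 62
  MOV R4, 0  → R4 = 0
  LOAD R1, [200]  → R1 = mem[200] = 62
Final: R1 = 62

62


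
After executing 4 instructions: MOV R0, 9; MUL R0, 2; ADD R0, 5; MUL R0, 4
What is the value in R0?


Register state trace:
  MOV R0, 9  → R0 = 9
  MUL R0, 2  → R0 = 9 * 2 = 18
  ADD R0, 5  → R0 = 18 + 5 = 23
  MUL R0, 4  → R0 = 23 * 4 = 92
Final: R0 = 92

92


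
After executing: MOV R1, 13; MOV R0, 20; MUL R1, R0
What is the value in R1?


Register state trace:
  MOV R1, 13  → R1 = 13
  MOV R0, 20  → R0 = 20
  MUL R1, R0  → R1 = 13 * 20 = 260
Final: R1 = 260

260


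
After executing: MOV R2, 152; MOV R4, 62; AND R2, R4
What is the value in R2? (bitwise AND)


Register state trace:
  MOV R2, 152  → R2 = 152 (0b10011000)
  MOV R4, 62  → R4 = 62 (0b00111110)
  AND R2, R4  → R2 = 152 AND 62 = 24 (0b00011000)
Final: R2 = 24

24


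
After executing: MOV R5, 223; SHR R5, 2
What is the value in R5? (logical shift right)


Register state trace:
  MOV R5, 223  → R5 = 223
  SHR R5, 2  → R5 = 223 >> 2 = 223 // 2^2 = 55
Final: R5 = 55

55


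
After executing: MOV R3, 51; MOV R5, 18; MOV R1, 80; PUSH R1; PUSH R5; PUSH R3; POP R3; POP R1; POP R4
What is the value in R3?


Stack trace (top is rightmost):
  MOV R3, 51  → R3 = 51
  MOV R5, 18  → R5 = 18
  MOV R1, 80  → R1 = 80
  PUSH R1  → stack: [80]
  PUSH R5  → stack: [80, 18]
  PUSH R3  → stack: [80, 18, 51]
  POP R3  → R3 = 51, stack: [80, 18]
  POP R1  → R1 = 18, stack: [80]
  POP R4  → R4 = 80, stack: []
Final: R3 = 51

51


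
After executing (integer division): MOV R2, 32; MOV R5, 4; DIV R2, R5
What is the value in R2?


Register state trace:
  MOV R2, 32  → R2 = 32
  MOV R5, 4  → R5 = 4
  DIV R2, R5  → R2 = 32 // 4 = 8
Final: R2 = 8

8


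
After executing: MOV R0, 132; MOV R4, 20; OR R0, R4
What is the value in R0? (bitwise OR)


Register state trace:
  MOV R0, 132  → R0 = 132 (0b10000100)
  MOV R4, 20  → R4 = 20 (0b00010100)
  OR R0, R4   → R0 = 132 OR 20 = 148 (0b10010100)
Final: R0 = 148

148


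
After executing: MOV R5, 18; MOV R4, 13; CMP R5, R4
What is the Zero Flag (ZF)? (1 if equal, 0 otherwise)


Register state trace:
  MOV R5, 18  → R5 = 18
  MOV R4, 13  → R4 = 13
  CMP R5, R4  → computes 18 - 13 = 5
  Result is nonzero, so values are not equal
ZF = 0

0


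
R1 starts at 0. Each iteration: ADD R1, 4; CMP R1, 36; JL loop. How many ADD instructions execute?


Loop trace (R1 starts at 0, target 36, step 4):
  ADD #1: R1 = 0 + 4 = 4  → 4 < 36, loop
  ADD #2: R1 = 4 + 4 = 8  → 8 < 36, loop
  ADD #3: R1 = 8 + 4 = 12  → 12 < 36, loop
  ADD #4: R1 = 12 + 4 = 16  → 16 < 36, loop
  ADD #5: R1 = 16 + 4 = 20  → 20 < 36, loop
  ADD #6: R1 = 20 + 4 = 24  → 24 < 36, loop
  ADD #7: R1 = 24 + 4 = 28  → 28 < 36, loop
  ADD #8: R1 = 28 + 4 = 32  → 32 < 36, loop
  ADD #9: R1 = 32 + 4 = 36  → 36 >= 36, exit
Total ADD instructions: 9

9


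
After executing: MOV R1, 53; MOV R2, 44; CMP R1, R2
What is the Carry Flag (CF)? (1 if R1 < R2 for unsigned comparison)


Register state trace:
  MOV R1, 53  → R1 = 53
  MOV R2, 44  → R2 = 44
  CMP R1, R2  → unsigned 53 - 44: no borrow
  53 >= 44, so CF = 0
CF = 0

0


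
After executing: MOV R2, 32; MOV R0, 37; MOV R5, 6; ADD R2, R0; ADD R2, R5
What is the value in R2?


Register state trace:
  MOV R2, 32  → R2 = 32
  MOV R0, 37  → R0 = 37
  MOV R5, 6  → R5 = 6
  ADD R2, R0  → R2 = 32 + 37 = 69
  ADD R2, R5  → R2 = 69 + 6 = 75
Final: R2 = 75

75


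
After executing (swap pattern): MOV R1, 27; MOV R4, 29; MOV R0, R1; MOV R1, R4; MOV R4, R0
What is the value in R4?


Register state trace (swap pattern):
  MOV R1, 27  → R1 = 27
  MOV R4, 29  → R4 = 29
  MOV R0, R1  → R0 = 27  (save R1)
  MOV R1, R4  → R1 = 29  (R1 gets R4's value)
  MOV R4, R0  → R4 = 27  (R4 gets saved value)
Final: R4 = 27

27


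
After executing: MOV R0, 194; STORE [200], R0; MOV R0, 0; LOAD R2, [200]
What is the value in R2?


Register and memory trace:
  MOV R0, 194  → R0 = 194
  STORE [200], R0  → mem[200] = 194
  MOV R0, 0  → R0 = 0
  LOAD R2, [200]  → R2 = mem[200] = 194
Final: R2 = 194

194


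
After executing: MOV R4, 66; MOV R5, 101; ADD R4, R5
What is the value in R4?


Register state trace:
  MOV R4, 66  → R4 = 66
  MOV R5, 101  → R5 = 101
  ADD R4, R5  → R4 = 66 + 101 = 167
Final: R4 = 167

167


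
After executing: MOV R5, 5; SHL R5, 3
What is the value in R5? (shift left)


Register state trace:
  MOV R5, 5  → R5 = 5
  SHL R5, 3  → R5 = 5 << 3 = 5 * 2^3 = 40
Final: R5 = 40

40


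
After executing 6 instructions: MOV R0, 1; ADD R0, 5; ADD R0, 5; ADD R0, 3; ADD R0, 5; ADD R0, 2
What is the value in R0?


Register state trace:
  MOV R0, 1  → R0 = 1
  ADD R0, 5  → R0 = 1 + 5 = 6
  ADD R0, 5  → R0 = 6 + 5 = 11
  ADD R0, 3  → R0 = 11 + 3 = 14
  ADD R0, 5  → R0 = 14 + 5 = 19
  ADD R0, 2  → R0 = 19 + 2 = 21
Final: R0 = 21

21


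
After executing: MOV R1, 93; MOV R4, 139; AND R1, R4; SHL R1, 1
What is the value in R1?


Register state trace:
  MOV R1, 93  → R1 = 93 (0b01011101)
  MOV R4, 139  → R4 = 139 (0b10001011)
  AND R1, R4  → R1 = 93 AND 139 = 9 (0b00001001)
  SHL R1, 1  → R1 = 9 << 1 = 18
Final: R1 = 18

18


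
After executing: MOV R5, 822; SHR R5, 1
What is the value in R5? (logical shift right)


Register state trace:
  MOV R5, 822  → R5 = 822
  SHR R5, 1  → R5 = 822 >> 1 = 822 // 2^1 = 411
Final: R5 = 411

411


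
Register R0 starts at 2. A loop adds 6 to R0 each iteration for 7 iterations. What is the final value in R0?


Starting value: R0 = 2
  Iter 1: R0 = 2 + 6 = 8
  Iter 2: R0 = 8 + 6 = 14
  Iter 3: R0 = 14 + 6 = 20
  Iter 4: R0 = 20 + 6 = 26
  Iter 5: R0 = 26 + 6 = 32
  Iter 6: R0 = 32 + 6 = 38
  Iter 7: R0 = 38 + 6 = 44
Final: R0 = 44

44


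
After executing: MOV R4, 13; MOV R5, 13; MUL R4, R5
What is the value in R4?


Register state trace:
  MOV R4, 13  → R4 = 13
  MOV R5, 13  → R5 = 13
  MUL R4, R5  → R4 = 13 * 13 = 169
Final: R4 = 169

169


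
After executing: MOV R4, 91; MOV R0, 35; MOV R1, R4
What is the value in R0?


Register state trace:
  MOV R4, 91  → R4 = 91
  MOV R0, 35  → R0 = 35
  MOV R1, R4  → R1 = 91
Final: R0 = 35

35


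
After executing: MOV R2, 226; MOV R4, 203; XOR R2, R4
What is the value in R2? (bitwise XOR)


Register state trace:
  MOV R2, 226  → R2 = 226 (0b11100010)
  MOV R4, 203  → R4 = 203 (0b11001011)
  XOR R2, R4  → R2 = 226 XOR 203 = 41 (0b00101001)
Final: R2 = 41

41


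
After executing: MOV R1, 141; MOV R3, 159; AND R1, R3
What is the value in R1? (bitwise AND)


Register state trace:
  MOV R1, 141  → R1 = 141 (0b10001101)
  MOV R3, 159  → R3 = 159 (0b10011111)
  AND R1, R3  → R1 = 141 AND 159 = 141 (0b10001101)
Final: R1 = 141

141


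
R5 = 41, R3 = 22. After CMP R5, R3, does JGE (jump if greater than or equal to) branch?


Trace:
  R5 = 41, R3 = 22
  CMP R5, R3  → compares 41 vs 22
  JGE checks: is 41 greater than or equal to 22?
  41 > 22, so condition is true
Branch taken: Yes

Yes


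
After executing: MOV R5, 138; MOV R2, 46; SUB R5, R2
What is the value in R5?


Register state trace:
  MOV R5, 138  → R5 = 138
  MOV R2, 46  → R2 = 46
  SUB R5, R2  → R5 = 138 - 46 = 92
Final: R5 = 92

92


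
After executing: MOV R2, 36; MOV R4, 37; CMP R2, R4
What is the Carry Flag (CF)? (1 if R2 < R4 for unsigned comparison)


Register state trace:
  MOV R2, 36  → R2 = 36
  MOV R4, 37  → R4 = 37
  CMP R2, R4  → unsigned 36 - 37: borrow occurs
  36 < 37, so CF = 1
CF = 1

1


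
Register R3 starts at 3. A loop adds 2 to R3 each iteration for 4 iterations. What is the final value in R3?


Starting value: R3 = 3
  Iter 1: R3 = 3 + 2 = 5
  Iter 2: R3 = 5 + 2 = 7
  Iter 3: R3 = 7 + 2 = 9
  Iter 4: R3 = 9 + 2 = 11
Final: R3 = 11

11


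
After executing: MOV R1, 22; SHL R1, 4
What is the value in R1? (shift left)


Register state trace:
  MOV R1, 22  → R1 = 22
  SHL R1, 4  → R1 = 22 << 4 = 22 * 2^4 = 352
Final: R1 = 352

352


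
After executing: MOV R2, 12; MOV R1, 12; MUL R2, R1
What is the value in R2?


Register state trace:
  MOV R2, 12  → R2 = 12
  MOV R1, 12  → R1 = 12
  MUL R2, R1  → R2 = 12 * 12 = 144
Final: R2 = 144

144


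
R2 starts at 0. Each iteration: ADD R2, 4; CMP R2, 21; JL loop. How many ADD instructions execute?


Loop trace (R2 starts at 0, target 21, step 4):
  ADD #1: R2 = 0 + 4 = 4  → 4 < 21, loop
  ADD #2: R2 = 4 + 4 = 8  → 8 < 21, loop
  ADD #3: R2 = 8 + 4 = 12  → 12 < 21, loop
  ADD #4: R2 = 12 + 4 = 16  → 16 < 21, loop
  ADD #5: R2 = 16 + 4 = 20  → 20 < 21, loop
  ADD #6: R2 = 20 + 4 = 24  → 24 >= 21, exit
Total ADD instructions: 6

6


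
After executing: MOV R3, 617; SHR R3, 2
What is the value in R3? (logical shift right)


Register state trace:
  MOV R3, 617  → R3 = 617
  SHR R3, 2  → R3 = 617 >> 2 = 617 // 2^2 = 154
Final: R3 = 154

154


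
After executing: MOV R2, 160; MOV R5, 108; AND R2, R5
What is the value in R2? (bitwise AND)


Register state trace:
  MOV R2, 160  → R2 = 160 (0b10100000)
  MOV R5, 108  → R5 = 108 (0b01101100)
  AND R2, R5  → R2 = 160 AND 108 = 32 (0b00100000)
Final: R2 = 32

32


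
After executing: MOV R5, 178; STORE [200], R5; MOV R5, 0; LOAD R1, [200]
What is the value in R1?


Register and memory trace:
  MOV R5, 178  → R5 = 178
  STORE [200], R5  → mem[200] = 178
  MOV R5, 0  → R5 = 0
  LOAD R1, [200]  → R1 = mem[200] = 178
Final: R1 = 178

178


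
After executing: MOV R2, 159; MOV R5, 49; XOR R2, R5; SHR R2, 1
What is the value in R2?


Register state trace:
  MOV R2, 159  → R2 = 159 (0b10011111)
  MOV R5, 49  → R5 = 49 (0b00110001)
  XOR R2, R5  → R2 = 159 XOR 49 = 174 (0b10101110)
  SHR R2, 1  → R2 = 174 >> 1 = 87
Final: R2 = 87

87


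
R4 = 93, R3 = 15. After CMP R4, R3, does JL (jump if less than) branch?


Trace:
  R4 = 93, R3 = 15
  CMP R4, R3  → compares 93 vs 15
  JL checks: is 93 less than 15?
  93 > 15, so condition is false
Branch taken: No

No


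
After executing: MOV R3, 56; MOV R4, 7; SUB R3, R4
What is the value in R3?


Register state trace:
  MOV R3, 56  → R3 = 56
  MOV R4, 7  → R4 = 7
  SUB R3, R4  → R3 = 56 - 7 = 49
Final: R3 = 49

49


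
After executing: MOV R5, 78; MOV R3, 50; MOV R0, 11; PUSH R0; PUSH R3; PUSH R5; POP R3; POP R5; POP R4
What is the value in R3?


Stack trace (top is rightmost):
  MOV R5, 78  → R5 = 78
  MOV R3, 50  → R3 = 50
  MOV R0, 11  → R0 = 11
  PUSH R0  → stack: [11]
  PUSH R3  → stack: [11, 50]
  PUSH R5  → stack: [11, 50, 78]
  POP R3  → R3 = 78, stack: [11, 50]
  POP R5  → R5 = 50, stack: [11]
  POP R4  → R4 = 11, stack: []
Final: R3 = 78

78


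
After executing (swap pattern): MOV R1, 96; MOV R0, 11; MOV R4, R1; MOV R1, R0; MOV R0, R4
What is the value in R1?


Register state trace (swap pattern):
  MOV R1, 96  → R1 = 96
  MOV R0, 11  → R0 = 11
  MOV R4, R1  → R4 = 96  (save R1)
  MOV R1, R0  → R1 = 11  (R1 gets R0's value)
  MOV R0, R4  → R0 = 96  (R0 gets saved value)
Final: R1 = 11

11


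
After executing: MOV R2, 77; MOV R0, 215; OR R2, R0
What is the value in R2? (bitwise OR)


Register state trace:
  MOV R2, 77  → R2 = 77 (0b01001101)
  MOV R0, 215  → R0 = 215 (0b11010111)
  OR R2, R0   → R2 = 77 OR 215 = 223 (0b11011111)
Final: R2 = 223

223


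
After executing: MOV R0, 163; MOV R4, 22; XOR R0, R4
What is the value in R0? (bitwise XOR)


Register state trace:
  MOV R0, 163  → R0 = 163 (0b10100011)
  MOV R4, 22  → R4 = 22 (0b00010110)
  XOR R0, R4  → R0 = 163 XOR 22 = 181 (0b10110101)
Final: R0 = 181

181


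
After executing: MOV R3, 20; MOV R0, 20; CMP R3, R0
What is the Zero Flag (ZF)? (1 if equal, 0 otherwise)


Register state trace:
  MOV R3, 20  → R3 = 20
  MOV R0, 20  → R0 = 20
  CMP R3, R0  → computes 20 - 20 = 0
  Result is zero, so values are equal
ZF = 1

1


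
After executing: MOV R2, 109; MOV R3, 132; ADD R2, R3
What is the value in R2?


Register state trace:
  MOV R2, 109  → R2 = 109
  MOV R3, 132  → R3 = 132
  ADD R2, R3  → R2 = 109 + 132 = 241
Final: R2 = 241

241


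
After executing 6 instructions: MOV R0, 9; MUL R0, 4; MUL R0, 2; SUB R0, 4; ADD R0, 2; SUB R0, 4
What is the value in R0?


Register state trace:
  MOV R0, 9  → R0 = 9
  MUL R0, 4  → R0 = 9 * 4 = 36
  MUL R0, 2  → R0 = 36 * 2 = 72
  SUB R0, 4  → R0 = 72 - 4 = 68
  ADD R0, 2  → R0 = 68 + 2 = 70
  SUB R0, 4  → R0 = 70 - 4 = 66
Final: R0 = 66

66


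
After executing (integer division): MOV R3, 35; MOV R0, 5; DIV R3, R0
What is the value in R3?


Register state trace:
  MOV R3, 35  → R3 = 35
  MOV R0, 5  → R0 = 5
  DIV R3, R0  → R3 = 35 // 5 = 7
Final: R3 = 7

7


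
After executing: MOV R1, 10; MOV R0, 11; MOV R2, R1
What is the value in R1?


Register state trace:
  MOV R1, 10  → R1 = 10
  MOV R0, 11  → R0 = 11
  MOV R2, R1  → R2 = 10
Final: R1 = 10

10


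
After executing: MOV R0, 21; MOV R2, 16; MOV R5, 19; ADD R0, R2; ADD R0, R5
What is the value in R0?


Register state trace:
  MOV R0, 21  → R0 = 21
  MOV R2, 16  → R2 = 16
  MOV R5, 19  → R5 = 19
  ADD R0, R2  → R0 = 21 + 16 = 37
  ADD R0, R5  → R0 = 37 + 19 = 56
Final: R0 = 56

56


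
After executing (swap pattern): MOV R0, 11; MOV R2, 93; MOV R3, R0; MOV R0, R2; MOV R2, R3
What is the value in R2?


Register state trace (swap pattern):
  MOV R0, 11  → R0 = 11
  MOV R2, 93  → R2 = 93
  MOV R3, R0  → R3 = 11  (save R0)
  MOV R0, R2  → R0 = 93  (R0 gets R2's value)
  MOV R2, R3  → R2 = 11  (R2 gets saved value)
Final: R2 = 11

11


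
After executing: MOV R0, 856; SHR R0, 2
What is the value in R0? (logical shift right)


Register state trace:
  MOV R0, 856  → R0 = 856
  SHR R0, 2  → R0 = 856 >> 2 = 856 // 2^2 = 214
Final: R0 = 214

214


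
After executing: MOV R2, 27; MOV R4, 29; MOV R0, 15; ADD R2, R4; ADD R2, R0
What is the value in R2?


Register state trace:
  MOV R2, 27  → R2 = 27
  MOV R4, 29  → R4 = 29
  MOV R0, 15  → R0 = 15
  ADD R2, R4  → R2 = 27 + 29 = 56
  ADD R2, R0  → R2 = 56 + 15 = 71
Final: R2 = 71

71


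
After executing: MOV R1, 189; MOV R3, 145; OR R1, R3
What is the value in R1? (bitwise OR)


Register state trace:
  MOV R1, 189  → R1 = 189 (0b10111101)
  MOV R3, 145  → R3 = 145 (0b10010001)
  OR R1, R3   → R1 = 189 OR 145 = 189 (0b10111101)
Final: R1 = 189

189


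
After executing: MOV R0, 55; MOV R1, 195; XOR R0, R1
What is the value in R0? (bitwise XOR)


Register state trace:
  MOV R0, 55  → R0 = 55 (0b00110111)
  MOV R1, 195  → R1 = 195 (0b11000011)
  XOR R0, R1  → R0 = 55 XOR 195 = 244 (0b11110100)
Final: R0 = 244

244


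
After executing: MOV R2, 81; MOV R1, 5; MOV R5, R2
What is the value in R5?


Register state trace:
  MOV R2, 81  → R2 = 81
  MOV R1, 5  → R1 = 5
  MOV R5, R2  → R5 = 81
Final: R5 = 81

81


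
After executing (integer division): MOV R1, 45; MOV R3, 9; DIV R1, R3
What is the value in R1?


Register state trace:
  MOV R1, 45  → R1 = 45
  MOV R3, 9  → R3 = 9
  DIV R1, R3  → R1 = 45 // 9 = 5
Final: R1 = 5

5


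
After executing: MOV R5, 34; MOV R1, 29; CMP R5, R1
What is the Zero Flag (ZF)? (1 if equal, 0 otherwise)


Register state trace:
  MOV R5, 34  → R5 = 34
  MOV R1, 29  → R1 = 29
  CMP R5, R1  → computes 34 - 29 = 5
  Result is nonzero, so values are not equal
ZF = 0

0


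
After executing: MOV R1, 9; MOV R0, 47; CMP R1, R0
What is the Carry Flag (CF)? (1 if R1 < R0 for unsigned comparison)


Register state trace:
  MOV R1, 9  → R1 = 9
  MOV R0, 47  → R0 = 47
  CMP R1, R0  → unsigned 9 - 47: borrow occurs
  9 < 47, so CF = 1
CF = 1

1


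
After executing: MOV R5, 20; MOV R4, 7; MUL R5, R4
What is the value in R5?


Register state trace:
  MOV R5, 20  → R5 = 20
  MOV R4, 7  → R4 = 7
  MUL R5, R4  → R5 = 20 * 7 = 140
Final: R5 = 140

140


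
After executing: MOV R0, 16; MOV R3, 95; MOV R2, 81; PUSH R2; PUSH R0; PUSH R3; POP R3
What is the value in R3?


Stack trace (top is rightmost):
  MOV R0, 16  → R0 = 16
  MOV R3, 95  → R3 = 95
  MOV R2, 81  → R2 = 81
  PUSH R2  → stack: [81]
  PUSH R0  → stack: [81, 16]
  PUSH R3  → stack: [81, 16, 95]
  POP R3  → R3 = 95, stack: [81, 16]
Final: R3 = 95

95


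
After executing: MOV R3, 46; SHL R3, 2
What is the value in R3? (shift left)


Register state trace:
  MOV R3, 46  → R3 = 46
  SHL R3, 2  → R3 = 46 << 2 = 46 * 2^2 = 184
Final: R3 = 184

184


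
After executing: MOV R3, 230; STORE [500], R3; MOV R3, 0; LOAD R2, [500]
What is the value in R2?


Register and memory trace:
  MOV R3, 230  → R3 = 230
  STORE [500], R3  → mem[500] = 230
  MOV R3, 0  → R3 = 0
  LOAD R2, [500]  → R2 = mem[500] = 230
Final: R2 = 230

230


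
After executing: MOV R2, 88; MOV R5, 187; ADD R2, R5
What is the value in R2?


Register state trace:
  MOV R2, 88  → R2 = 88
  MOV R5, 187  → R5 = 187
  ADD R2, R5  → R2 = 88 + 187 = 275
Final: R2 = 275

275


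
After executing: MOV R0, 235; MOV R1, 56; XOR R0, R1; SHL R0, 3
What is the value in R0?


Register state trace:
  MOV R0, 235  → R0 = 235 (0b11101011)
  MOV R1, 56  → R1 = 56 (0b00111000)
  XOR R0, R1  → R0 = 235 XOR 56 = 211 (0b11010011)
  SHL R0, 3  → R0 = 211 << 3 = 1688
Final: R0 = 1688

1688


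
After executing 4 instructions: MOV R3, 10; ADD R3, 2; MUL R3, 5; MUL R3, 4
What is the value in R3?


Register state trace:
  MOV R3, 10  → R3 = 10
  ADD R3, 2  → R3 = 10 + 2 = 12
  MUL R3, 5  → R3 = 12 * 5 = 60
  MUL R3, 4  → R3 = 60 * 4 = 240
Final: R3 = 240

240


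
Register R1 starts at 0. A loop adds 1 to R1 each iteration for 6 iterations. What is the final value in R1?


Starting value: R1 = 0
  Iter 1: R1 = 0 + 1 = 1
  Iter 2: R1 = 1 + 1 = 2
  Iter 3: R1 = 2 + 1 = 3
  Iter 4: R1 = 3 + 1 = 4
  Iter 5: R1 = 4 + 1 = 5
  Iter 6: R1 = 5 + 1 = 6
Final: R1 = 6

6


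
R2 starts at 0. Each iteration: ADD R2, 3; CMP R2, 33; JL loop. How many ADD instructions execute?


Loop trace (R2 starts at 0, target 33, step 3):
  ADD #1: R2 = 0 + 3 = 3  → 3 < 33, loop
  ADD #2: R2 = 3 + 3 = 6  → 6 < 33, loop
  ADD #3: R2 = 6 + 3 = 9  → 9 < 33, loop
  ADD #4: R2 = 9 + 3 = 12  → 12 < 33, loop
  ADD #5: R2 = 12 + 3 = 15  → 15 < 33, loop
  ADD #6: R2 = 15 + 3 = 18  → 18 < 33, loop
  ADD #7: R2 = 18 + 3 = 21  → 21 < 33, loop
  ADD #8: R2 = 21 + 3 = 24  → 24 < 33, loop
  ADD #9: R2 = 24 + 3 = 27  → 27 < 33, loop
  ADD #10: R2 = 27 + 3 = 30  → 30 < 33, loop
  ADD #11: R2 = 30 + 3 = 33  → 33 >= 33, exit
Total ADD instructions: 11

11


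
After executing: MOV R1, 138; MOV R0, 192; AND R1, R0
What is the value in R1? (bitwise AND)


Register state trace:
  MOV R1, 138  → R1 = 138 (0b10001010)
  MOV R0, 192  → R0 = 192 (0b11000000)
  AND R1, R0  → R1 = 138 AND 192 = 128 (0b10000000)
Final: R1 = 128

128


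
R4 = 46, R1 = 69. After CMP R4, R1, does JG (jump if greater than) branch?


Trace:
  R4 = 46, R1 = 69
  CMP R4, R1  → compares 46 vs 69
  JG checks: is 46 greater than 69?
  46 < 69, so condition is false
Branch taken: No

No


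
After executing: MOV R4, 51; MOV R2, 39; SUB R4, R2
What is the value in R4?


Register state trace:
  MOV R4, 51  → R4 = 51
  MOV R2, 39  → R2 = 39
  SUB R4, R2  → R4 = 51 - 39 = 12
Final: R4 = 12

12


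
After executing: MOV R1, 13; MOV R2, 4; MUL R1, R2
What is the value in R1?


Register state trace:
  MOV R1, 13  → R1 = 13
  MOV R2, 4  → R2 = 4
  MUL R1, R2  → R1 = 13 * 4 = 52
Final: R1 = 52

52


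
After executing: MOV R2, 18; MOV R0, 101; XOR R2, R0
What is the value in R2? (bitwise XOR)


Register state trace:
  MOV R2, 18  → R2 = 18 (0b00010010)
  MOV R0, 101  → R0 = 101 (0b01100101)
  XOR R2, R0  → R2 = 18 XOR 101 = 119 (0b01110111)
Final: R2 = 119

119


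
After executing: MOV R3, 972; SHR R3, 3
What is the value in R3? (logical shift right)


Register state trace:
  MOV R3, 972  → R3 = 972
  SHR R3, 3  → R3 = 972 >> 3 = 972 // 2^3 = 121
Final: R3 = 121

121


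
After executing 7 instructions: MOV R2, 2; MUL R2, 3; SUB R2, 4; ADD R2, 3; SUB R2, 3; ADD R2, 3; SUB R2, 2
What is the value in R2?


Register state trace:
  MOV R2, 2  → R2 = 2
  MUL R2, 3  → R2 = 2 * 3 = 6
  SUB R2, 4  → R2 = 6 - 4 = 2
  ADD R2, 3  → R2 = 2 + 3 = 5
  SUB R2, 3  → R2 = 5 - 3 = 2
  ADD R2, 3  → R2 = 2 + 3 = 5
  SUB R2, 2  → R2 = 5 - 2 = 3
Final: R2 = 3

3


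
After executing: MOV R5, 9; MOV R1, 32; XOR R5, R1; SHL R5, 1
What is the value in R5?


Register state trace:
  MOV R5, 9  → R5 = 9 (0b00001001)
  MOV R1, 32  → R1 = 32 (0b00100000)
  XOR R5, R1  → R5 = 9 XOR 32 = 41 (0b00101001)
  SHL R5, 1  → R5 = 41 << 1 = 82
Final: R5 = 82

82


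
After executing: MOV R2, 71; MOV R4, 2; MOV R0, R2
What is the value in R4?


Register state trace:
  MOV R2, 71  → R2 = 71
  MOV R4, 2  → R4 = 2
  MOV R0, R2  → R0 = 71
Final: R4 = 2

2


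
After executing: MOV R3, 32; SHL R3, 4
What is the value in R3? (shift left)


Register state trace:
  MOV R3, 32  → R3 = 32
  SHL R3, 4  → R3 = 32 << 4 = 32 * 2^4 = 512
Final: R3 = 512

512


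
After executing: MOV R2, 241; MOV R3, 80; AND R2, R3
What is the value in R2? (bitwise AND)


Register state trace:
  MOV R2, 241  → R2 = 241 (0b11110001)
  MOV R3, 80  → R3 = 80 (0b01010000)
  AND R2, R3  → R2 = 241 AND 80 = 80 (0b01010000)
Final: R2 = 80

80


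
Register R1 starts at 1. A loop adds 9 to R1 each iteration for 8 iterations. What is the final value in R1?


Starting value: R1 = 1
  Iter 1: R1 = 1 + 9 = 10
  Iter 2: R1 = 10 + 9 = 19
  Iter 3: R1 = 19 + 9 = 28
  Iter 4: R1 = 28 + 9 = 37
  Iter 5: R1 = 37 + 9 = 46
  Iter 6: R1 = 46 + 9 = 55
  Iter 7: R1 = 55 + 9 = 64
  Iter 8: R1 = 64 + 9 = 73
Final: R1 = 73

73


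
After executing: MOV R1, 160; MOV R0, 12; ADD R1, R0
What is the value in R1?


Register state trace:
  MOV R1, 160  → R1 = 160
  MOV R0, 12  → R0 = 12
  ADD R1, R0  → R1 = 160 + 12 = 172
Final: R1 = 172

172


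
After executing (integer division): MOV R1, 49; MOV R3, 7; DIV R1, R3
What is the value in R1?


Register state trace:
  MOV R1, 49  → R1 = 49
  MOV R3, 7  → R3 = 7
  DIV R1, R3  → R1 = 49 // 7 = 7
Final: R1 = 7

7


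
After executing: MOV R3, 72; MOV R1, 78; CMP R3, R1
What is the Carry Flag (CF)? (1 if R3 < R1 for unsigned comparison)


Register state trace:
  MOV R3, 72  → R3 = 72
  MOV R1, 78  → R1 = 78
  CMP R3, R1  → unsigned 72 - 78: borrow occurs
  72 < 78, so CF = 1
CF = 1

1


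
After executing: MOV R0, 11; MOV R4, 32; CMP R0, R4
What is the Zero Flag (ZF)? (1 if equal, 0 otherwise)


Register state trace:
  MOV R0, 11  → R0 = 11
  MOV R4, 32  → R4 = 32
  CMP R0, R4  → computes 11 - 32 = -21
  Result is nonzero, so values are not equal
ZF = 0

0


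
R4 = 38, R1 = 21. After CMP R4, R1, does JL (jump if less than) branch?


Trace:
  R4 = 38, R1 = 21
  CMP R4, R1  → compares 38 vs 21
  JL checks: is 38 less than 21?
  38 > 21, so condition is false
Branch taken: No

No


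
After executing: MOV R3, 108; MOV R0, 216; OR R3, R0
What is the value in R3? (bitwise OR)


Register state trace:
  MOV R3, 108  → R3 = 108 (0b01101100)
  MOV R0, 216  → R0 = 216 (0b11011000)
  OR R3, R0   → R3 = 108 OR 216 = 252 (0b11111100)
Final: R3 = 252

252


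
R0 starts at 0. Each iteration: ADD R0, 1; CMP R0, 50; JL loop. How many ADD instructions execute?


Loop trace (R0 starts at 0, target 50, step 1):
  ADD #1: R0 = 0 + 1 = 1  → 1 < 50, loop
  ADD #2: R0 = 1 + 1 = 2  → 2 < 50, loop
  ADD #3: R0 = 2 + 1 = 3  → 3 < 50, loop
  ADD #4: R0 = 3 + 1 = 4  → 4 < 50, loop
  ADD #5: R0 = 4 + 1 = 5  → 5 < 50, loop
  ADD #6: R0 = 5 + 1 = 6  → 6 < 50, loop
  ADD #7: R0 = 6 + 1 = 7  → 7 < 50, loop
  ADD #8: R0 = 7 + 1 = 8  → 8 < 50, loop
  ADD #9: R0 = 8 + 1 = 9  → 9 < 50, loop
  ADD #10: R0 = 9 + 1 = 10  → 10 < 50, loop
  ADD #11: R0 = 10 + 1 = 11  → 11 < 50, loop
  ADD #12: R0 = 11 + 1 = 12  → 12 < 50, loop
  ADD #13: R0 = 12 + 1 = 13  → 13 < 50, loop
  ADD #14: R0 = 13 + 1 = 14  → 14 < 50, loop
  ADD #15: R0 = 14 + 1 = 15  → 15 < 50, loop
  ADD #16: R0 = 15 + 1 = 16  → 16 < 50, loop
  ADD #17: R0 = 16 + 1 = 17  → 17 < 50, loop
  ADD #18: R0 = 17 + 1 = 18  → 18 < 50, loop
  ADD #19: R0 = 18 + 1 = 19  → 19 < 50, loop
  ADD #20: R0 = 19 + 1 = 20  → 20 < 50, loop
  ADD #21: R0 = 20 + 1 = 21  → 21 < 50, loop
  ADD #22: R0 = 21 + 1 = 22  → 22 < 50, loop
  ADD #23: R0 = 22 + 1 = 23  → 23 < 50, loop
  ADD #24: R0 = 23 + 1 = 24  → 24 < 50, loop
  ADD #25: R0 = 24 + 1 = 25  → 25 < 50, loop
  ADD #26: R0 = 25 + 1 = 26  → 26 < 50, loop
  ADD #27: R0 = 26 + 1 = 27  → 27 < 50, loop
  ADD #28: R0 = 27 + 1 = 28  → 28 < 50, loop
  ADD #29: R0 = 28 + 1 = 29  → 29 < 50, loop
  ADD #30: R0 = 29 + 1 = 30  → 30 < 50, loop
  ADD #31: R0 = 30 + 1 = 31  → 31 < 50, loop
  ADD #32: R0 = 31 + 1 = 32  → 32 < 50, loop
  ADD #33: R0 = 32 + 1 = 33  → 33 < 50, loop
  ADD #34: R0 = 33 + 1 = 34  → 34 < 50, loop
  ADD #35: R0 = 34 + 1 = 35  → 35 < 50, loop
  ADD #36: R0 = 35 + 1 = 36  → 36 < 50, loop
  ADD #37: R0 = 36 + 1 = 37  → 37 < 50, loop
  ADD #38: R0 = 37 + 1 = 38  → 38 < 50, loop
  ADD #39: R0 = 38 + 1 = 39  → 39 < 50, loop
  ADD #40: R0 = 39 + 1 = 40  → 40 < 50, loop
  ADD #41: R0 = 40 + 1 = 41  → 41 < 50, loop
  ADD #42: R0 = 41 + 1 = 42  → 42 < 50, loop
  ADD #43: R0 = 42 + 1 = 43  → 43 < 50, loop
  ADD #44: R0 = 43 + 1 = 44  → 44 < 50, loop
  ADD #45: R0 = 44 + 1 = 45  → 45 < 50, loop
  ADD #46: R0 = 45 + 1 = 46  → 46 < 50, loop
  ADD #47: R0 = 46 + 1 = 47  → 47 < 50, loop
  ADD #48: R0 = 47 + 1 = 48  → 48 < 50, loop
  ADD #49: R0 = 48 + 1 = 49  → 49 < 50, loop
  ADD #50: R0 = 49 + 1 = 50  → 50 >= 50, exit
Total ADD instructions: 50

50


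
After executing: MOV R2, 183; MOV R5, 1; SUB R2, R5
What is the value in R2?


Register state trace:
  MOV R2, 183  → R2 = 183
  MOV R5, 1  → R5 = 1
  SUB R2, R5  → R2 = 183 - 1 = 182
Final: R2 = 182

182


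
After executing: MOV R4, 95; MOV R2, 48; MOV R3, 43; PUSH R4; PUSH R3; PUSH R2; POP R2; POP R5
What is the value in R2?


Stack trace (top is rightmost):
  MOV R4, 95  → R4 = 95
  MOV R2, 48  → R2 = 48
  MOV R3, 43  → R3 = 43
  PUSH R4  → stack: [95]
  PUSH R3  → stack: [95, 43]
  PUSH R2  → stack: [95, 43, 48]
  POP R2  → R2 = 48, stack: [95, 43]
  POP R5  → R5 = 43, stack: [95]
Final: R2 = 48

48


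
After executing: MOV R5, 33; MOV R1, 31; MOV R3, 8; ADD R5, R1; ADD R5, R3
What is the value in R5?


Register state trace:
  MOV R5, 33  → R5 = 33
  MOV R1, 31  → R1 = 31
  MOV R3, 8  → R3 = 8
  ADD R5, R1  → R5 = 33 + 31 = 64
  ADD R5, R3  → R5 = 64 + 8 = 72
Final: R5 = 72

72


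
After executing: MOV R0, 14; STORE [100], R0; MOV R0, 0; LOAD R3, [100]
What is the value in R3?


Register and memory trace:
  MOV R0, 14  → R0 = 14
  STORE [100], R0  → mem[100] = 14
  MOV R0, 0  → R0 = 0
  LOAD R3, [100]  → R3 = mem[100] = 14
Final: R3 = 14

14


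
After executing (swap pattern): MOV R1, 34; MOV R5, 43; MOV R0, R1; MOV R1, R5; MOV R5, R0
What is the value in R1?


Register state trace (swap pattern):
  MOV R1, 34  → R1 = 34
  MOV R5, 43  → R5 = 43
  MOV R0, R1  → R0 = 34  (save R1)
  MOV R1, R5  → R1 = 43  (R1 gets R5's value)
  MOV R5, R0  → R5 = 34  (R5 gets saved value)
Final: R1 = 43

43


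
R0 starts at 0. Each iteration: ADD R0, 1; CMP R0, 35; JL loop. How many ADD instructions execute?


Loop trace (R0 starts at 0, target 35, step 1):
  ADD #1: R0 = 0 + 1 = 1  → 1 < 35, loop
  ADD #2: R0 = 1 + 1 = 2  → 2 < 35, loop
  ADD #3: R0 = 2 + 1 = 3  → 3 < 35, loop
  ADD #4: R0 = 3 + 1 = 4  → 4 < 35, loop
  ADD #5: R0 = 4 + 1 = 5  → 5 < 35, loop
  ADD #6: R0 = 5 + 1 = 6  → 6 < 35, loop
  ADD #7: R0 = 6 + 1 = 7  → 7 < 35, loop
  ADD #8: R0 = 7 + 1 = 8  → 8 < 35, loop
  ADD #9: R0 = 8 + 1 = 9  → 9 < 35, loop
  ADD #10: R0 = 9 + 1 = 10  → 10 < 35, loop
  ADD #11: R0 = 10 + 1 = 11  → 11 < 35, loop
  ADD #12: R0 = 11 + 1 = 12  → 12 < 35, loop
  ADD #13: R0 = 12 + 1 = 13  → 13 < 35, loop
  ADD #14: R0 = 13 + 1 = 14  → 14 < 35, loop
  ADD #15: R0 = 14 + 1 = 15  → 15 < 35, loop
  ADD #16: R0 = 15 + 1 = 16  → 16 < 35, loop
  ADD #17: R0 = 16 + 1 = 17  → 17 < 35, loop
  ADD #18: R0 = 17 + 1 = 18  → 18 < 35, loop
  ADD #19: R0 = 18 + 1 = 19  → 19 < 35, loop
  ADD #20: R0 = 19 + 1 = 20  → 20 < 35, loop
  ADD #21: R0 = 20 + 1 = 21  → 21 < 35, loop
  ADD #22: R0 = 21 + 1 = 22  → 22 < 35, loop
  ADD #23: R0 = 22 + 1 = 23  → 23 < 35, loop
  ADD #24: R0 = 23 + 1 = 24  → 24 < 35, loop
  ADD #25: R0 = 24 + 1 = 25  → 25 < 35, loop
  ADD #26: R0 = 25 + 1 = 26  → 26 < 35, loop
  ADD #27: R0 = 26 + 1 = 27  → 27 < 35, loop
  ADD #28: R0 = 27 + 1 = 28  → 28 < 35, loop
  ADD #29: R0 = 28 + 1 = 29  → 29 < 35, loop
  ADD #30: R0 = 29 + 1 = 30  → 30 < 35, loop
  ADD #31: R0 = 30 + 1 = 31  → 31 < 35, loop
  ADD #32: R0 = 31 + 1 = 32  → 32 < 35, loop
  ADD #33: R0 = 32 + 1 = 33  → 33 < 35, loop
  ADD #34: R0 = 33 + 1 = 34  → 34 < 35, loop
  ADD #35: R0 = 34 + 1 = 35  → 35 >= 35, exit
Total ADD instructions: 35

35


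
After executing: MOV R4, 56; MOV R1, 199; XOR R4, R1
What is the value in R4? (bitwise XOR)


Register state trace:
  MOV R4, 56  → R4 = 56 (0b00111000)
  MOV R1, 199  → R1 = 199 (0b11000111)
  XOR R4, R1  → R4 = 56 XOR 199 = 255 (0b11111111)
Final: R4 = 255

255


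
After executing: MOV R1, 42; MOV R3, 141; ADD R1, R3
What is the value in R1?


Register state trace:
  MOV R1, 42  → R1 = 42
  MOV R3, 141  → R3 = 141
  ADD R1, R3  → R1 = 42 + 141 = 183
Final: R1 = 183

183


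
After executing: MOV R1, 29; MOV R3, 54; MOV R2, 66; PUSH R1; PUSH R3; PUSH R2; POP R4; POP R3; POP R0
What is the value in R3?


Stack trace (top is rightmost):
  MOV R1, 29  → R1 = 29
  MOV R3, 54  → R3 = 54
  MOV R2, 66  → R2 = 66
  PUSH R1  → stack: [29]
  PUSH R3  → stack: [29, 54]
  PUSH R2  → stack: [29, 54, 66]
  POP R4  → R4 = 66, stack: [29, 54]
  POP R3  → R3 = 54, stack: [29]
  POP R0  → R0 = 29, stack: []
Final: R3 = 54

54


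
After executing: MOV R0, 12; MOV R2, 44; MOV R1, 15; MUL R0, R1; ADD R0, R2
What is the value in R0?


Register state trace:
  MOV R0, 12  → R0 = 12
  MOV R2, 44  → R2 = 44
  MOV R1, 15  → R1 = 15
  MUL R0, R1  → R0 = 12 * 15 = 180
  ADD R0, R2  → R0 = 180 + 44 = 224
Final: R0 = 224

224


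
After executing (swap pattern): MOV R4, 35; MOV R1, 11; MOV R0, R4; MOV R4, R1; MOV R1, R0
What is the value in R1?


Register state trace (swap pattern):
  MOV R4, 35  → R4 = 35
  MOV R1, 11  → R1 = 11
  MOV R0, R4  → R0 = 35  (save R4)
  MOV R4, R1  → R4 = 11  (R4 gets R1's value)
  MOV R1, R0  → R1 = 35  (R1 gets saved value)
Final: R1 = 35

35


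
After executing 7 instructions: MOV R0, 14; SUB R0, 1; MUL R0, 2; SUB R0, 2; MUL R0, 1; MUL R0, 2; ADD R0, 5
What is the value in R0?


Register state trace:
  MOV R0, 14  → R0 = 14
  SUB R0, 1  → R0 = 14 - 1 = 13
  MUL R0, 2  → R0 = 13 * 2 = 26
  SUB R0, 2  → R0 = 26 - 2 = 24
  MUL R0, 1  → R0 = 24 * 1 = 24
  MUL R0, 2  → R0 = 24 * 2 = 48
  ADD R0, 5  → R0 = 48 + 5 = 53
Final: R0 = 53

53


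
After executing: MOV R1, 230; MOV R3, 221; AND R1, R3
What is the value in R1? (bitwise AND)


Register state trace:
  MOV R1, 230  → R1 = 230 (0b11100110)
  MOV R3, 221  → R3 = 221 (0b11011101)
  AND R1, R3  → R1 = 230 AND 221 = 196 (0b11000100)
Final: R1 = 196

196


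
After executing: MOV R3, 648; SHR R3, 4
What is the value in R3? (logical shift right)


Register state trace:
  MOV R3, 648  → R3 = 648
  SHR R3, 4  → R3 = 648 >> 4 = 648 // 2^4 = 40
Final: R3 = 40

40


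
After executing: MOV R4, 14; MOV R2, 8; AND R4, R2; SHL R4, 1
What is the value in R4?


Register state trace:
  MOV R4, 14  → R4 = 14 (0b00001110)
  MOV R2, 8  → R2 = 8 (0b00001000)
  AND R4, R2  → R4 = 14 AND 8 = 8 (0b00001000)
  SHL R4, 1  → R4 = 8 << 1 = 16
Final: R4 = 16

16


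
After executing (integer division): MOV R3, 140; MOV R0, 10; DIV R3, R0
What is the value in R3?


Register state trace:
  MOV R3, 140  → R3 = 140
  MOV R0, 10  → R0 = 10
  DIV R3, R0  → R3 = 140 // 10 = 14
Final: R3 = 14

14


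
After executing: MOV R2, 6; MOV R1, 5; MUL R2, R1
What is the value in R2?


Register state trace:
  MOV R2, 6  → R2 = 6
  MOV R1, 5  → R1 = 5
  MUL R2, R1  → R2 = 6 * 5 = 30
Final: R2 = 30

30


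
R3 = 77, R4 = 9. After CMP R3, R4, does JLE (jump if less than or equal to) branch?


Trace:
  R3 = 77, R4 = 9
  CMP R3, R4  → compares 77 vs 9
  JLE checks: is 77 less than or equal to 9?
  77 > 9, so condition is false
Branch taken: No

No


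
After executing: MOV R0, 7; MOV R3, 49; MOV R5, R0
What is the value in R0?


Register state trace:
  MOV R0, 7  → R0 = 7
  MOV R3, 49  → R3 = 49
  MOV R5, R0  → R5 = 7
Final: R0 = 7

7


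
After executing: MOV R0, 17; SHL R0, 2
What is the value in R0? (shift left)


Register state trace:
  MOV R0, 17  → R0 = 17
  SHL R0, 2  → R0 = 17 << 2 = 17 * 2^2 = 68
Final: R0 = 68

68


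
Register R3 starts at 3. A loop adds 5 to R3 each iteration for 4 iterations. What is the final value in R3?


Starting value: R3 = 3
  Iter 1: R3 = 3 + 5 = 8
  Iter 2: R3 = 8 + 5 = 13
  Iter 3: R3 = 13 + 5 = 18
  Iter 4: R3 = 18 + 5 = 23
Final: R3 = 23

23


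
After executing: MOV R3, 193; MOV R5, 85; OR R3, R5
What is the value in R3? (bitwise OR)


Register state trace:
  MOV R3, 193  → R3 = 193 (0b11000001)
  MOV R5, 85  → R5 = 85 (0b01010101)
  OR R3, R5   → R3 = 193 OR 85 = 213 (0b11010101)
Final: R3 = 213

213


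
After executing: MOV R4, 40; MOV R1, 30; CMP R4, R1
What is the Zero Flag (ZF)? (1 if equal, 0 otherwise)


Register state trace:
  MOV R4, 40  → R4 = 40
  MOV R1, 30  → R1 = 30
  CMP R4, R1  → computes 40 - 30 = 10
  Result is nonzero, so values are not equal
ZF = 0

0


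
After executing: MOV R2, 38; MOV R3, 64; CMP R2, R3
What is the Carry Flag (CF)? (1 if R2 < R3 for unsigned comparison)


Register state trace:
  MOV R2, 38  → R2 = 38
  MOV R3, 64  → R3 = 64
  CMP R2, R3  → unsigned 38 - 64: borrow occurs
  38 < 64, so CF = 1
CF = 1

1


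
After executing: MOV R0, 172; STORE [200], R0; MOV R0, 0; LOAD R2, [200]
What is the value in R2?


Register and memory trace:
  MOV R0, 172  → R0 = 172
  STORE [200], R0  → mem[200] = 172
  MOV R0, 0  → R0 = 0
  LOAD R2, [200]  → R2 = mem[200] = 172
Final: R2 = 172

172


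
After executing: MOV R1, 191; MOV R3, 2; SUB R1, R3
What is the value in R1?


Register state trace:
  MOV R1, 191  → R1 = 191
  MOV R3, 2  → R3 = 2
  SUB R1, R3  → R1 = 191 - 2 = 189
Final: R1 = 189

189
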